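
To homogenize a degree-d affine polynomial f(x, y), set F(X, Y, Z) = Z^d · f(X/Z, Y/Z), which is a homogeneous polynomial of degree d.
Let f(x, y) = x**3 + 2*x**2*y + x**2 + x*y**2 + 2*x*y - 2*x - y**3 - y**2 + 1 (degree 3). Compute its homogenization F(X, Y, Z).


F(X, Y, Z) = X**3 + 2*X**2*Y + X**2*Z + X*Y**2 + 2*X*Y*Z - 2*X*Z**2 - Y**3 - Y**2*Z + Z**3

deg(f) = 3.
Substitute x = X/Z, y = Y/Z into f, then multiply by Z^3.
  monomial 1·x^3·y^0 ↦ 1·X^3·Y^0·Z^0.
  monomial 2·x^2·y^1 ↦ 2·X^2·Y^1·Z^0.
  monomial 1·x^2·y^0 ↦ 1·X^2·Y^0·Z^1.
  monomial 1·x^1·y^2 ↦ 1·X^1·Y^2·Z^0.
  monomial 2·x^1·y^1 ↦ 2·X^1·Y^1·Z^1.
  monomial -2·x^1·y^0 ↦ -2·X^1·Y^0·Z^2.
  monomial -1·x^0·y^3 ↦ -1·X^0·Y^3·Z^0.
  monomial -1·x^0·y^2 ↦ -1·X^0·Y^2·Z^1.
  monomial 1·x^0·y^0 ↦ 1·X^0·Y^0·Z^3.
Collecting: F(X, Y, Z) = X**3 + 2*X**2*Y + X**2*Z + X*Y**2 + 2*X*Y*Z - 2*X*Z**2 - Y**3 - Y**2*Z + Z**3.


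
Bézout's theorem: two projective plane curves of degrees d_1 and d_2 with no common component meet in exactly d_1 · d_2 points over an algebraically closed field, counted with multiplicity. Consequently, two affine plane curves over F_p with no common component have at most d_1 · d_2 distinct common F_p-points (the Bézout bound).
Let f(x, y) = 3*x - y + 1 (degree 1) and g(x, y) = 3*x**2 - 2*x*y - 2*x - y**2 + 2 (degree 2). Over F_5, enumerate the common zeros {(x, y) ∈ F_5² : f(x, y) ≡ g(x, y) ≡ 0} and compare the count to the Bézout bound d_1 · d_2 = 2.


Common zeros: ∅; count = 0; Bézout bound = 2.

deg(f) = 1, deg(g) = 2, so Bézout bound = 2.
Scan x ∈ F_5. For each x, list the y ∈ F_5 with f(x, y) ≡ 0 and those with g(x, y) ≡ 0 (mod 5); the common zeros in that column are the intersection.
  x = 0: f ≡ 0 at y ∈ {1}; g ≡ 0 at y ∈ ∅; common: ∅.
  x = 1: f ≡ 0 at y ∈ {4}; g ≡ 0 at y ∈ {1, 2}; common: ∅.
  x = 2: f ≡ 0 at y ∈ {2}; g ≡ 0 at y ∈ {0, 1}; common: ∅.
  x = 3: f ≡ 0 at y ∈ {0}; g ≡ 0 at y ∈ ∅; common: ∅.
  x = 4: f ≡ 0 at y ∈ {3}; g ≡ 0 at y ∈ ∅; common: ∅.
Collecting: common zeros = ∅, so the count is 0.
Comparison with the Bézout bound: 0 ≤ 2 = deg(f)·deg(g), as expected for curves with no common component (the affine F_5-count falls short of the bound because intersections may lie at infinity, over extension fields, or carry multiplicity).


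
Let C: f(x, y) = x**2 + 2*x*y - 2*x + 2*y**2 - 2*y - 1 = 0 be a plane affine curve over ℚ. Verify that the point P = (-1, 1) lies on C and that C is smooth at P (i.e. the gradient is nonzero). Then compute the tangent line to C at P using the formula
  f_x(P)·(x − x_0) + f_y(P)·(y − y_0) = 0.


Tangent line at P: -2*x - 2 = 0.

Step 1: f(-1, 1) = 0, so P lies on C.
Step 2: partial derivatives
  f_x(x, y) = 2*x + 2*y - 2, f_y(x, y) = 2*x + 4*y - 2.
  f_x(P) = -2, f_y(P) = 0 (gradient nonzero, so P is smooth).
Step 3: tangent line at P: -2·(x − -1) + 0·(y − 1) = 0.
Expanding: -2*x - 2 = 0.


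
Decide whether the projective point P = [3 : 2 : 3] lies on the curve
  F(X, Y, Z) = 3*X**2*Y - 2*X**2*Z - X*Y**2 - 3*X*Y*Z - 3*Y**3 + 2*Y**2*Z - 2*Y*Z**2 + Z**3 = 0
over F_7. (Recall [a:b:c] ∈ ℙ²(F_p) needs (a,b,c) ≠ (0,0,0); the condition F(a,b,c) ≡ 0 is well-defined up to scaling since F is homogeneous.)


F(3,2,3) ≡ 2 (mod 7); P is NOT on the curve.

Evaluate F(3, 2, 3) term-by-term (mod 7).
  3*X**2*Y ↦ 3·9·2·1 = 54
  -2*X**2*Z ↦ -2·9·1·3 = -54
  -X*Y**2 ↦ -1·3·4·1 = -12
  -3*X*Y*Z ↦ -3·3·2·3 = -54
  -3*Y**3 ↦ -3·1·8·1 = -24
  2*Y**2*Z ↦ 2·1·4·3 = 24
  -2*Y*Z**2 ↦ -2·1·2·9 = -36
  Z**3 ↦ 1·1·1·27 = 27
Sum: F(3, 2, 3) = (54) + (-54) + (-12) + (-54) + (-24) + (24) + (-36) + (27) = -75.
Reducing mod 7: -75 ≡ 2 (mod 7).
Since F(a, b, c) ≡ 2 ≠ 0 (mod 7), P does NOT lie on the curve.


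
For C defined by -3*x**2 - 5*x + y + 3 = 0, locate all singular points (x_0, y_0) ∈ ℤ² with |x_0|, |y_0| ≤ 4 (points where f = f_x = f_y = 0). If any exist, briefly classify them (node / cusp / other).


No singular points in the scanned grid; C is smooth there.

Compute partial derivatives:
  f_x = -6*x - 5.
  f_y = 1.
f_y = 1 is a nonzero constant, so f_y never vanishes: no point (x, y) can satisfy f = f_x = f_y = 0. In particular no (x, y) ∈ {−4, ..., 4}² is singular; the curve is smooth.


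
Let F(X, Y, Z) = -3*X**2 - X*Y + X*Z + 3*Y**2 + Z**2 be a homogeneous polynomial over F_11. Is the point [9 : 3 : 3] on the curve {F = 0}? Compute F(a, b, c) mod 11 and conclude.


F(9,3,3) ≡ 2 (mod 11); P is NOT on the curve.

Evaluate F(9, 3, 3) term-by-term (mod 11).
  -3*X**2 ↦ -3·81·1·1 = -243
  -X*Y ↦ -1·9·3·1 = -27
  X*Z ↦ 1·9·1·3 = 27
  3*Y**2 ↦ 3·1·9·1 = 27
  Z**2 ↦ 1·1·1·9 = 9
Sum: F(9, 3, 3) = (-243) + (-27) + (27) + (27) + (9) = -207.
Reducing mod 11: -207 ≡ 2 (mod 11).
Since F(a, b, c) ≡ 2 ≠ 0 (mod 11), P does NOT lie on the curve.


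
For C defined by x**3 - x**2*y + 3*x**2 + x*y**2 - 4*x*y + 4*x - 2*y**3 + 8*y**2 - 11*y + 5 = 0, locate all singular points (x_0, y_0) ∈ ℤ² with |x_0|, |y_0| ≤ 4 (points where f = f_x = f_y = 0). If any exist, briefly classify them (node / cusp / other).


Singular points: {(-1, 1)}; classification: node.

Compute partial derivatives:
  f_x = 3*x**2 - 2*x*y + 6*x + y**2 - 4*y + 4.
  f_y = -x**2 + 2*x*y - 4*x - 6*y**2 + 16*y - 11.
Scan x_0 ∈ {−4, ..., 4}. For each x_0, f_y(x_0, y) is a polynomial in y; find its integer roots y ∈ {−4, ..., 4}, then test f_x and f at those candidates.
  x = -4: f_y(-4, y) = -6*y**2 + 8*y - 11; no integer root y with |y| ≤ 4.
  x = -3: f_y(-3, y) = -6*y**2 + 10*y - 8; no integer root y with |y| ≤ 4.
  x = -2: f_y(-2, y) = -6*y**2 + 12*y - 7; no integer root y with |y| ≤ 4.
  x = -1: f_y(-1, y) = -6*y**2 + 14*y - 8; vanishes at y ∈ {1}. (-1, 1): f_x = 0, f = 0 — SINGULAR.
  x = 0: f_y(0, y) = -6*y**2 + 16*y - 11; no integer root y with |y| ≤ 4.
  x = 1: f_y(1, y) = -6*y**2 + 18*y - 16; no integer root y with |y| ≤ 4.
  x = 2: f_y(2, y) = -6*y**2 + 20*y - 23; no integer root y with |y| ≤ 4.
  x = 3: f_y(3, y) = -6*y**2 + 22*y - 32; no integer root y with |y| ≤ 4.
  x = 4: f_y(4, y) = -6*y**2 + 24*y - 43; no integer root y with |y| ≤ 4.
Only singular point on the grid: (-1, 1).
Classify: substitute x = -1 + u, y = 1 + v and expand: f = u**3 - u**2*v - u**2 + u*v**2 - 2*v**3 + v**2.
No constant or linear terms (consistent with a singular point). Quadratic part: -u**2 + v**2. Cubic part: u**3 - u**2*v + u*v**2 - 2*v**3.
The quadratic part v**2 - u**2 = (v − u)(v + u) splits into two distinct linear factors, so there are two distinct tangent lines y − 1 = ±(x − -1) — this is a node (ordinary double point).
Classification: node.


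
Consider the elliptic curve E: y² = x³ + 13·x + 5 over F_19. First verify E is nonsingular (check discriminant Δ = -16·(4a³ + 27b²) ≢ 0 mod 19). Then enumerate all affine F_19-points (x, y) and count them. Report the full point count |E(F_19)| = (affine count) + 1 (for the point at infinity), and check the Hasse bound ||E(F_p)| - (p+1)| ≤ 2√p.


Affine points = {(0, 9), (0, 10), (1, 0), (2, 1), (2, 18), (4, 8), (4, 11), (5, 9), (5, 10), (11, 4), (11, 15), (14, 9), (14, 10), (17, 3), (17, 16)}; affine count = 15; |E(F_19)| = 16.

Discriminant check: Δ ∝ 4a³ + 27b² = 4·13³ + 27·5² = 4·2197 + 27·25 ≡ 1 (mod 19). Nonzero ⇒ E is nonsingular.
For each x ∈ F_19, compute rhs = x³ + 13·x + 5 mod 19, then count y ∈ F_19 with y² ≡ rhs.
  x = 0: rhs = 5, matching y values: 9, 10 (2 points).
  x = 1: rhs = 0, matching y values: 0 (1 points).
  x = 2: rhs = 1, matching y values: 1, 18 (2 points).
  x = 3: rhs = 14, matching y values: none (0 points).
  x = 4: rhs = 7, matching y values: 8, 11 (2 points).
  x = 5: rhs = 5, matching y values: 9, 10 (2 points).
  x = 6: rhs = 14, matching y values: none (0 points).
  x = 7: rhs = 2, matching y values: none (0 points).
  x = 8: rhs = 13, matching y values: none (0 points).
  x = 9: rhs = 15, matching y values: none (0 points).
  x = 10: rhs = 14, matching y values: none (0 points).
  x = 11: rhs = 16, matching y values: 4, 15 (2 points).
  x = 12: rhs = 8, matching y values: none (0 points).
  x = 13: rhs = 15, matching y values: none (0 points).
  x = 14: rhs = 5, matching y values: 9, 10 (2 points).
  x = 15: rhs = 3, matching y values: none (0 points).
  x = 16: rhs = 15, matching y values: none (0 points).
  x = 17: rhs = 9, matching y values: 3, 16 (2 points).
  x = 18: rhs = 10, matching y values: none (0 points).
Total affine count: 15.
Full point count |E(F_19)| = 15 + 1 = 16.
Hasse bound: |16 − (19+1)| = |-4| = 4 ≤ 2√19 ≈ 8.7178 ✓.


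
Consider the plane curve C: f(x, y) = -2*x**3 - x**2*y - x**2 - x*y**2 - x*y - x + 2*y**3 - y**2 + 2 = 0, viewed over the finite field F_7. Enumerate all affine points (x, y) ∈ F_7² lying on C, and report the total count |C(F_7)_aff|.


Affine F_7-points: {(0, 2), (1, 3), (2, 2), (4, 6)}; count = 4.

For each of the 49 pairs (x, y) ∈ F_7², evaluate f(x, y) mod 7. Record the zeros.
  x = 0: [0↦2, 1↦3, 2↦0, 3↦5, 4↦2, 5↦3, 6↦6]  zeros at y ∈ {2}
  x = 1: [0↦5, 1↦3, 2↦2, 3↦0, 4↦2, 5↦6, 6↦3]  zeros at y ∈ {3}
  x = 2: [0↦1, 1↦1, 2↦0, 3↦3, 4↦1, 5↦6, 6↦2]  zeros at y ∈ {2}
  x = 3: [0↦6, 1↦6, 2↦3, 3↦2, 4↦1, 5↦5, 6↦5]  zeros at y ∈ ∅
  x = 4: [0↦1, 1↦6, 2↦6, 3↦6, 4↦4, 5↦5, 6↦0]  zeros at y ∈ {6}
  x = 5: [0↦2, 1↦3, 2↦4, 3↦3, 4↦5, 5↦1, 6↦3]  zeros at y ∈ ∅
  x = 6: [0↦4, 1↦6, 2↦6, 3↦2, 4↦6, 5↦2, 6↦2]  zeros at y ∈ ∅
Collecting zeros: affine points = {(0, 2), (1, 3), (2, 2), (4, 6)}.
Total count |C(F_7)_aff| = 4.


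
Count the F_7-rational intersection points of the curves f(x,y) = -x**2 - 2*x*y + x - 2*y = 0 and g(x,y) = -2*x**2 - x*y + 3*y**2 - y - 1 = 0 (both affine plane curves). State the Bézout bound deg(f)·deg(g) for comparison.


Common zeros: {(4, 3), (5, 3)}; count = 2; Bézout bound = 4.

deg(f) = 2, deg(g) = 2, so Bézout bound = 4.
Scan x ∈ F_7. For each x, list the y ∈ F_7 with f(x, y) ≡ 0 and those with g(x, y) ≡ 0 (mod 7); the common zeros in that column are the intersection.
  x = 0: f ≡ 0 at y ∈ {0}; g ≡ 0 at y ∈ ∅; common: ∅.
  x = 1: f ≡ 0 at y ∈ {0}; g ≡ 0 at y ∈ ∅; common: ∅.
  x = 2: f ≡ 0 at y ∈ {2}; g ≡ 0 at y ∈ ∅; common: ∅.
  x = 3: f ≡ 0 at y ∈ {1}; g ≡ 0 at y ∈ ∅; common: ∅.
  x = 4: f ≡ 0 at y ∈ {3}; g ≡ 0 at y ∈ {1, 3}; common: {3}.
  x = 5: f ≡ 0 at y ∈ {3}; g ≡ 0 at y ∈ {3, 6}; common: {3}.
  x = 6: f ≡ 0 at y ∈ ∅; g ≡ 0 at y ∈ {1, 6}; common: ∅.
Collecting: common zeros = {(4, 3), (5, 3)}, so the count is 2.
Comparison with the Bézout bound: 2 ≤ 4 = deg(f)·deg(g), as expected for curves with no common component (the affine F_7-count falls short of the bound because intersections may lie at infinity, over extension fields, or carry multiplicity).


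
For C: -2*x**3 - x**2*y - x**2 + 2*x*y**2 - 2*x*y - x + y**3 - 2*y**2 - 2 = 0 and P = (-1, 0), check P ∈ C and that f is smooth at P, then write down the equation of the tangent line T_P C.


Tangent line at P: -5*x + y - 5 = 0.

Step 1: f(-1, 0) = 0, so P lies on C.
Step 2: partial derivatives
  f_x(x, y) = -6*x**2 - 2*x*y - 2*x + 2*y**2 - 2*y - 1, f_y(x, y) = -x**2 + 4*x*y - 2*x + 3*y**2 - 4*y.
  f_x(P) = -5, f_y(P) = 1 (gradient nonzero, so P is smooth).
Step 3: tangent line at P: -5·(x − -1) + 1·(y − 0) = 0.
Expanding: -5*x + y - 5 = 0.


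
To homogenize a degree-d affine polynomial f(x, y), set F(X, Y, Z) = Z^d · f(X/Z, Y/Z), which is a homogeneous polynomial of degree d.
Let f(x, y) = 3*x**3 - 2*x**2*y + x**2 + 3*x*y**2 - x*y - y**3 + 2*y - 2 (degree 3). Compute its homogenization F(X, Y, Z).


F(X, Y, Z) = 3*X**3 - 2*X**2*Y + X**2*Z + 3*X*Y**2 - X*Y*Z - Y**3 + 2*Y*Z**2 - 2*Z**3

deg(f) = 3.
Substitute x = X/Z, y = Y/Z into f, then multiply by Z^3.
  monomial 3·x^3·y^0 ↦ 3·X^3·Y^0·Z^0.
  monomial -2·x^2·y^1 ↦ -2·X^2·Y^1·Z^0.
  monomial 1·x^2·y^0 ↦ 1·X^2·Y^0·Z^1.
  monomial 3·x^1·y^2 ↦ 3·X^1·Y^2·Z^0.
  monomial -1·x^1·y^1 ↦ -1·X^1·Y^1·Z^1.
  monomial -1·x^0·y^3 ↦ -1·X^0·Y^3·Z^0.
  monomial 2·x^0·y^1 ↦ 2·X^0·Y^1·Z^2.
  monomial -2·x^0·y^0 ↦ -2·X^0·Y^0·Z^3.
Collecting: F(X, Y, Z) = 3*X**3 - 2*X**2*Y + X**2*Z + 3*X*Y**2 - X*Y*Z - Y**3 + 2*Y*Z**2 - 2*Z**3.


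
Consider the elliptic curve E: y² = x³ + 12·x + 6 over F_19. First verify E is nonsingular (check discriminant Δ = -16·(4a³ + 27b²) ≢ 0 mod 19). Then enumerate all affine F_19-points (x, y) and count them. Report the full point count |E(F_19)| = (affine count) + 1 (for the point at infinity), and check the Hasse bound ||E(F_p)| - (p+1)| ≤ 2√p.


Affine points = {(0, 5), (0, 14), (1, 0), (2, 0), (4, 2), (4, 17), (5, 1), (5, 18), (6, 3), (6, 16), (8, 5), (8, 14), (9, 8), (9, 11), (10, 9), (10, 10), (11, 5), (11, 14), (12, 4), (12, 15), (14, 7), (14, 12), (16, 0)}; affine count = 23; |E(F_19)| = 24.

Discriminant check: Δ ∝ 4a³ + 27b² = 4·12³ + 27·6² = 4·1728 + 27·36 ≡ 18 (mod 19). Nonzero ⇒ E is nonsingular.
For each x ∈ F_19, compute rhs = x³ + 12·x + 6 mod 19, then count y ∈ F_19 with y² ≡ rhs.
  x = 0: rhs = 6, matching y values: 5, 14 (2 points).
  x = 1: rhs = 0, matching y values: 0 (1 points).
  x = 2: rhs = 0, matching y values: 0 (1 points).
  x = 3: rhs = 12, matching y values: none (0 points).
  x = 4: rhs = 4, matching y values: 2, 17 (2 points).
  x = 5: rhs = 1, matching y values: 1, 18 (2 points).
  x = 6: rhs = 9, matching y values: 3, 16 (2 points).
  x = 7: rhs = 15, matching y values: none (0 points).
  x = 8: rhs = 6, matching y values: 5, 14 (2 points).
  x = 9: rhs = 7, matching y values: 8, 11 (2 points).
  x = 10: rhs = 5, matching y values: 9, 10 (2 points).
  x = 11: rhs = 6, matching y values: 5, 14 (2 points).
  x = 12: rhs = 16, matching y values: 4, 15 (2 points).
  x = 13: rhs = 3, matching y values: none (0 points).
  x = 14: rhs = 11, matching y values: 7, 12 (2 points).
  x = 15: rhs = 8, matching y values: none (0 points).
  x = 16: rhs = 0, matching y values: 0 (1 points).
  x = 17: rhs = 12, matching y values: none (0 points).
  x = 18: rhs = 12, matching y values: none (0 points).
Total affine count: 23.
Full point count |E(F_19)| = 23 + 1 = 24.
Hasse bound: |24 − (19+1)| = |4| = 4 ≤ 2√19 ≈ 8.7178 ✓.


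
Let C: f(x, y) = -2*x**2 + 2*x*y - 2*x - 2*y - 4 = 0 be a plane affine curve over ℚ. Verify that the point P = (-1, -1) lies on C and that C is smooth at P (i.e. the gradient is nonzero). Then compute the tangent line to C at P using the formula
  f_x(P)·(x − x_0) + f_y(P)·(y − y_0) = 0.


Tangent line at P: -4*y - 4 = 0.

Step 1: f(-1, -1) = 0, so P lies on C.
Step 2: partial derivatives
  f_x(x, y) = -4*x + 2*y - 2, f_y(x, y) = 2*x - 2.
  f_x(P) = 0, f_y(P) = -4 (gradient nonzero, so P is smooth).
Step 3: tangent line at P: 0·(x − -1) + -4·(y − -1) = 0.
Expanding: -4*y - 4 = 0.


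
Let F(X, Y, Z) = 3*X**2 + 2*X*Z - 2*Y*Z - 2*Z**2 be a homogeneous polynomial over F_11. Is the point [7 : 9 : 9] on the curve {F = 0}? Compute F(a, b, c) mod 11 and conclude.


F(7,9,9) ≡ 4 (mod 11); P is NOT on the curve.

Evaluate F(7, 9, 9) term-by-term (mod 11).
  3*X**2 ↦ 3·49·1·1 = 147
  2*X*Z ↦ 2·7·1·9 = 126
  -2*Y*Z ↦ -2·1·9·9 = -162
  -2*Z**2 ↦ -2·1·1·81 = -162
Sum: F(7, 9, 9) = (147) + (126) + (-162) + (-162) = -51.
Reducing mod 11: -51 ≡ 4 (mod 11).
Since F(a, b, c) ≡ 4 ≠ 0 (mod 11), P does NOT lie on the curve.


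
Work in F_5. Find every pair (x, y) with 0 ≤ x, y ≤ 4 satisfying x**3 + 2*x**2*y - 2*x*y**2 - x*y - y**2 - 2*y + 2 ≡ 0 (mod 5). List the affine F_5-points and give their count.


Affine F_5-points: {(2, 0), (3, 1), (3, 3)}; count = 3.

For each of the 25 pairs (x, y) ∈ F_5², evaluate f(x, y) mod 5. Record the zeros.
  x = 0: [0↦2, 1↦4, 2↦4, 3↦2, 4↦3]  zeros at y ∈ ∅
  x = 1: [0↦3, 1↦4, 2↦4, 3↦3, 4↦1]  zeros at y ∈ ∅
  x = 2: [0↦0, 1↦4, 2↦3, 3↦2, 4↦1]  zeros at y ∈ {0}
  x = 3: [0↦4, 1↦0, 2↦2, 3↦0, 4↦4]  zeros at y ∈ {1, 3}
  x = 4: [0↦1, 1↦3, 2↦2, 3↦3, 4↦1]  zeros at y ∈ ∅
Collecting zeros: affine points = {(2, 0), (3, 1), (3, 3)}.
Total count |C(F_5)_aff| = 3.


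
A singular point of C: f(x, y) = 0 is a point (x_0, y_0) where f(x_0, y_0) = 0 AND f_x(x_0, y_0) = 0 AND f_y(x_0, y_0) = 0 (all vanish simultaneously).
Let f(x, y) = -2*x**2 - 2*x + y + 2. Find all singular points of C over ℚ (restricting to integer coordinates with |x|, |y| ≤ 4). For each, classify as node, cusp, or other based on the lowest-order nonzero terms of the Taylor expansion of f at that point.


No singular points in the scanned grid; C is smooth there.

Compute partial derivatives:
  f_x = -4*x - 2.
  f_y = 1.
f_y = 1 is a nonzero constant, so f_y never vanishes: no point (x, y) can satisfy f = f_x = f_y = 0. In particular no (x, y) ∈ {−4, ..., 4}² is singular; the curve is smooth.


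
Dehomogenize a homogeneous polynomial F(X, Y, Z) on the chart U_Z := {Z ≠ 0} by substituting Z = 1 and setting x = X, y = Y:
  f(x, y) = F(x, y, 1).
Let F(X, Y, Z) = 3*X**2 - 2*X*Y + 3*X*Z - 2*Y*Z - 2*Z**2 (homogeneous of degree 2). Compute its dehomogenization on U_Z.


f(x, y) = 3*x**2 - 2*x*y + 3*x - 2*y - 2

On U_Z we set Z = 1. Each monomial c·X^i·Y^j·Z^k in F becomes c·x^i·y^j·1^k = c·x^i·y^j.
Substituting Z = 1: F(X, Y, 1) = 3*x**2 - 2*x*y + 3*x - 2*y - 2.
Note: deg(f) ≤ deg(F) = 2; strict inequality happens when F is divisible by Z (lost terms).


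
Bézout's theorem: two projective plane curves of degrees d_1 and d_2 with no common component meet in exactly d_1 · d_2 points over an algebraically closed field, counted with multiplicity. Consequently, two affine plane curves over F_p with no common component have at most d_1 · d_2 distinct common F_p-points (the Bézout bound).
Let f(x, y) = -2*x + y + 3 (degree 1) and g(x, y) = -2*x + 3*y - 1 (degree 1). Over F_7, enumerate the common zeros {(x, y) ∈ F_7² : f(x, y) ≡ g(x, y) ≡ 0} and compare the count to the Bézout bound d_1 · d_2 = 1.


Common zeros: {(6, 2)}; count = 1; Bézout bound = 1.

deg(f) = 1, deg(g) = 1, so Bézout bound = 1.
Scan x ∈ F_7. For each x, list the y ∈ F_7 with f(x, y) ≡ 0 and those with g(x, y) ≡ 0 (mod 7); the common zeros in that column are the intersection.
  x = 0: f ≡ 0 at y ∈ {4}; g ≡ 0 at y ∈ {5}; common: ∅.
  x = 1: f ≡ 0 at y ∈ {6}; g ≡ 0 at y ∈ {1}; common: ∅.
  x = 2: f ≡ 0 at y ∈ {1}; g ≡ 0 at y ∈ {4}; common: ∅.
  x = 3: f ≡ 0 at y ∈ {3}; g ≡ 0 at y ∈ {0}; common: ∅.
  x = 4: f ≡ 0 at y ∈ {5}; g ≡ 0 at y ∈ {3}; common: ∅.
  x = 5: f ≡ 0 at y ∈ {0}; g ≡ 0 at y ∈ {6}; common: ∅.
  x = 6: f ≡ 0 at y ∈ {2}; g ≡ 0 at y ∈ {2}; common: {2}.
Collecting: common zeros = {(6, 2)}, so the count is 1.
Comparison with the Bézout bound: 1 ≤ 1 = deg(f)·deg(g), as expected for curves with no common component (the bound is attained).


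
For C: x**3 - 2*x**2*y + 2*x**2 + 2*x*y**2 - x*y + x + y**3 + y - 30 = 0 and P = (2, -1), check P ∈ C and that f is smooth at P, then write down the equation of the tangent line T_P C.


Tangent line at P: 32*x - 14*y - 78 = 0.

Step 1: f(2, -1) = 0, so P lies on C.
Step 2: partial derivatives
  f_x(x, y) = 3*x**2 - 4*x*y + 4*x + 2*y**2 - y + 1, f_y(x, y) = -2*x**2 + 4*x*y - x + 3*y**2 + 1.
  f_x(P) = 32, f_y(P) = -14 (gradient nonzero, so P is smooth).
Step 3: tangent line at P: 32·(x − 2) + -14·(y − -1) = 0.
Expanding: 32*x - 14*y - 78 = 0.


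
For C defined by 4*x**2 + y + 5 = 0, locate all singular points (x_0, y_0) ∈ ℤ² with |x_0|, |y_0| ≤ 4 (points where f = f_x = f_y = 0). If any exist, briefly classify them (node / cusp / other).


No singular points in the scanned grid; C is smooth there.

Compute partial derivatives:
  f_x = 8*x.
  f_y = 1.
f_y = 1 is a nonzero constant, so f_y never vanishes: no point (x, y) can satisfy f = f_x = f_y = 0. In particular no (x, y) ∈ {−4, ..., 4}² is singular; the curve is smooth.


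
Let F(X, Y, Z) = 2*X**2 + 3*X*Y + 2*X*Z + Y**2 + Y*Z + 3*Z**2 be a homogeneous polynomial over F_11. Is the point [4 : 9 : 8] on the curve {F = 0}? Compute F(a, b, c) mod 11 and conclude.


F(4,9,8) ≡ 10 (mod 11); P is NOT on the curve.

Evaluate F(4, 9, 8) term-by-term (mod 11).
  2*X**2 ↦ 2·16·1·1 = 32
  3*X*Y ↦ 3·4·9·1 = 108
  2*X*Z ↦ 2·4·1·8 = 64
  Y**2 ↦ 1·1·81·1 = 81
  Y*Z ↦ 1·1·9·8 = 72
  3*Z**2 ↦ 3·1·1·64 = 192
Sum: F(4, 9, 8) = (32) + (108) + (64) + (81) + (72) + (192) = 549.
Reducing mod 11: 549 ≡ 10 (mod 11).
Since F(a, b, c) ≡ 10 ≠ 0 (mod 11), P does NOT lie on the curve.


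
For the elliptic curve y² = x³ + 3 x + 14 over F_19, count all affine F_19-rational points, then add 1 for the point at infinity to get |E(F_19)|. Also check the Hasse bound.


Affine points = {(2, 3), (2, 16), (6, 1), (6, 18), (7, 6), (7, 13), (12, 7), (12, 12), (14, 8), (14, 11), (16, 4), (16, 15), (17, 0)}; affine count = 13; |E(F_19)| = 14.

Discriminant check: Δ ∝ 4a³ + 27b² = 4·3³ + 27·14² = 4·27 + 27·196 ≡ 4 (mod 19). Nonzero ⇒ E is nonsingular.
For each x ∈ F_19, compute rhs = x³ + 3·x + 14 mod 19, then count y ∈ F_19 with y² ≡ rhs.
  x = 0: rhs = 14, matching y values: none (0 points).
  x = 1: rhs = 18, matching y values: none (0 points).
  x = 2: rhs = 9, matching y values: 3, 16 (2 points).
  x = 3: rhs = 12, matching y values: none (0 points).
  x = 4: rhs = 14, matching y values: none (0 points).
  x = 5: rhs = 2, matching y values: none (0 points).
  x = 6: rhs = 1, matching y values: 1, 18 (2 points).
  x = 7: rhs = 17, matching y values: 6, 13 (2 points).
  x = 8: rhs = 18, matching y values: none (0 points).
  x = 9: rhs = 10, matching y values: none (0 points).
  x = 10: rhs = 18, matching y values: none (0 points).
  x = 11: rhs = 10, matching y values: none (0 points).
  x = 12: rhs = 11, matching y values: 7, 12 (2 points).
  x = 13: rhs = 8, matching y values: none (0 points).
  x = 14: rhs = 7, matching y values: 8, 11 (2 points).
  x = 15: rhs = 14, matching y values: none (0 points).
  x = 16: rhs = 16, matching y values: 4, 15 (2 points).
  x = 17: rhs = 0, matching y values: 0 (1 points).
  x = 18: rhs = 10, matching y values: none (0 points).
Total affine count: 13.
Full point count |E(F_19)| = 13 + 1 = 14.
Hasse bound: |14 − (19+1)| = |-6| = 6 ≤ 2√19 ≈ 8.7178 ✓.


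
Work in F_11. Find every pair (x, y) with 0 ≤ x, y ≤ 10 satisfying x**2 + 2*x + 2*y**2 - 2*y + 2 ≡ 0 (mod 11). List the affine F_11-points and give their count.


Affine F_11-points: {(2, 3), (2, 9), (3, 6), (4, 5), (4, 7), (5, 5), (5, 7), (6, 6), (7, 3), (7, 9)}; count = 10.

For each of the 121 pairs (x, y) ∈ F_11², evaluate f(x, y) mod 11. Record the zeros.
  x = 0: [0↦2, 1↦2, 2↦6, 3↦3, 4↦4, 5↦9, 6↦7, 7↦9, 8↦4, 9↦3, 10↦6]  zeros at y ∈ ∅
  x = 1: [0↦5, 1↦5, 2↦9, 3↦6, 4↦7, 5↦1, 6↦10, 7↦1, 8↦7, 9↦6, 10↦9]  zeros at y ∈ ∅
  x = 2: [0↦10, 1↦10, 2↦3, 3↦0, 4↦1, 5↦6, 6↦4, 7↦6, 8↦1, 9↦0, 10↦3]  zeros at y ∈ {3, 9}
  x = 3: [0↦6, 1↦6, 2↦10, 3↦7, 4↦8, 5↦2, 6↦0, 7↦2, 8↦8, 9↦7, 10↦10]  zeros at y ∈ {6}
  x = 4: [0↦4, 1↦4, 2↦8, 3↦5, 4↦6, 5↦0, 6↦9, 7↦0, 8↦6, 9↦5, 10↦8]  zeros at y ∈ {5, 7}
  x = 5: [0↦4, 1↦4, 2↦8, 3↦5, 4↦6, 5↦0, 6↦9, 7↦0, 8↦6, 9↦5, 10↦8]  zeros at y ∈ {5, 7}
  x = 6: [0↦6, 1↦6, 2↦10, 3↦7, 4↦8, 5↦2, 6↦0, 7↦2, 8↦8, 9↦7, 10↦10]  zeros at y ∈ {6}
  x = 7: [0↦10, 1↦10, 2↦3, 3↦0, 4↦1, 5↦6, 6↦4, 7↦6, 8↦1, 9↦0, 10↦3]  zeros at y ∈ {3, 9}
  x = 8: [0↦5, 1↦5, 2↦9, 3↦6, 4↦7, 5↦1, 6↦10, 7↦1, 8↦7, 9↦6, 10↦9]  zeros at y ∈ ∅
  x = 9: [0↦2, 1↦2, 2↦6, 3↦3, 4↦4, 5↦9, 6↦7, 7↦9, 8↦4, 9↦3, 10↦6]  zeros at y ∈ ∅
  x = 10: [0↦1, 1↦1, 2↦5, 3↦2, 4↦3, 5↦8, 6↦6, 7↦8, 8↦3, 9↦2, 10↦5]  zeros at y ∈ ∅
Collecting zeros: affine points = {(2, 3), (2, 9), (3, 6), (4, 5), (4, 7), (5, 5), (5, 7), (6, 6), (7, 3), (7, 9)}.
Total count |C(F_11)_aff| = 10.


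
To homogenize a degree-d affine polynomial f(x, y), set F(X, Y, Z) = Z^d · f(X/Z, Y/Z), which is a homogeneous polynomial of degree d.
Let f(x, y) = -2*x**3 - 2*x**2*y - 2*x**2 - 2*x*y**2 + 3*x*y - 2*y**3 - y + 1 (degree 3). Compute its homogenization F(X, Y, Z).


F(X, Y, Z) = -2*X**3 - 2*X**2*Y - 2*X**2*Z - 2*X*Y**2 + 3*X*Y*Z - 2*Y**3 - Y*Z**2 + Z**3

deg(f) = 3.
Substitute x = X/Z, y = Y/Z into f, then multiply by Z^3.
  monomial -2·x^3·y^0 ↦ -2·X^3·Y^0·Z^0.
  monomial -2·x^2·y^1 ↦ -2·X^2·Y^1·Z^0.
  monomial -2·x^2·y^0 ↦ -2·X^2·Y^0·Z^1.
  monomial -2·x^1·y^2 ↦ -2·X^1·Y^2·Z^0.
  monomial 3·x^1·y^1 ↦ 3·X^1·Y^1·Z^1.
  monomial -2·x^0·y^3 ↦ -2·X^0·Y^3·Z^0.
  monomial -1·x^0·y^1 ↦ -1·X^0·Y^1·Z^2.
  monomial 1·x^0·y^0 ↦ 1·X^0·Y^0·Z^3.
Collecting: F(X, Y, Z) = -2*X**3 - 2*X**2*Y - 2*X**2*Z - 2*X*Y**2 + 3*X*Y*Z - 2*Y**3 - Y*Z**2 + Z**3.


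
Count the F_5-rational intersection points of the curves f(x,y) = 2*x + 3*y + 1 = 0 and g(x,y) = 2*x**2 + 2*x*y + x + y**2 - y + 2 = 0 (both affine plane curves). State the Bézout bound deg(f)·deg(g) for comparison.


Common zeros: {(1, 4)}; count = 1; Bézout bound = 2.

deg(f) = 1, deg(g) = 2, so Bézout bound = 2.
Scan x ∈ F_5. For each x, list the y ∈ F_5 with f(x, y) ≡ 0 and those with g(x, y) ≡ 0 (mod 5); the common zeros in that column are the intersection.
  x = 0: f ≡ 0 at y ∈ {3}; g ≡ 0 at y ∈ ∅; common: ∅.
  x = 1: f ≡ 0 at y ∈ {4}; g ≡ 0 at y ∈ {0, 4}; common: {4}.
  x = 2: f ≡ 0 at y ∈ {0}; g ≡ 0 at y ∈ {3, 4}; common: ∅.
  x = 3: f ≡ 0 at y ∈ {1}; g ≡ 0 at y ∈ ∅; common: ∅.
  x = 4: f ≡ 0 at y ∈ {2}; g ≡ 0 at y ∈ ∅; common: ∅.
Collecting: common zeros = {(1, 4)}, so the count is 1.
Comparison with the Bézout bound: 1 ≤ 2 = deg(f)·deg(g), as expected for curves with no common component (the affine F_5-count falls short of the bound because intersections may lie at infinity, over extension fields, or carry multiplicity).


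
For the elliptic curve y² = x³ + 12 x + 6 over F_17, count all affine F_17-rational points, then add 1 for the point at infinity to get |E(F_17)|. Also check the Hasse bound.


Affine points = {(1, 6), (1, 11), (2, 2), (2, 15), (3, 1), (3, 16), (4, 4), (4, 13), (5, 2), (5, 15), (7, 5), (7, 12), (8, 6), (8, 11), (10, 2), (10, 15), (12, 5), (12, 12), (13, 8), (13, 9), (15, 5), (15, 12)}; affine count = 22; |E(F_17)| = 23.

Discriminant check: Δ ∝ 4a³ + 27b² = 4·12³ + 27·6² = 4·1728 + 27·36 ≡ 13 (mod 17). Nonzero ⇒ E is nonsingular.
For each x ∈ F_17, compute rhs = x³ + 12·x + 6 mod 17, then count y ∈ F_17 with y² ≡ rhs.
  x = 0: rhs = 6, matching y values: none (0 points).
  x = 1: rhs = 2, matching y values: 6, 11 (2 points).
  x = 2: rhs = 4, matching y values: 2, 15 (2 points).
  x = 3: rhs = 1, matching y values: 1, 16 (2 points).
  x = 4: rhs = 16, matching y values: 4, 13 (2 points).
  x = 5: rhs = 4, matching y values: 2, 15 (2 points).
  x = 6: rhs = 5, matching y values: none (0 points).
  x = 7: rhs = 8, matching y values: 5, 12 (2 points).
  x = 8: rhs = 2, matching y values: 6, 11 (2 points).
  x = 9: rhs = 10, matching y values: none (0 points).
  x = 10: rhs = 4, matching y values: 2, 15 (2 points).
  x = 11: rhs = 7, matching y values: none (0 points).
  x = 12: rhs = 8, matching y values: 5, 12 (2 points).
  x = 13: rhs = 13, matching y values: 8, 9 (2 points).
  x = 14: rhs = 11, matching y values: none (0 points).
  x = 15: rhs = 8, matching y values: 5, 12 (2 points).
  x = 16: rhs = 10, matching y values: none (0 points).
Total affine count: 22.
Full point count |E(F_17)| = 22 + 1 = 23.
Hasse bound: |23 − (17+1)| = |5| = 5 ≤ 2√17 ≈ 8.2462 ✓.


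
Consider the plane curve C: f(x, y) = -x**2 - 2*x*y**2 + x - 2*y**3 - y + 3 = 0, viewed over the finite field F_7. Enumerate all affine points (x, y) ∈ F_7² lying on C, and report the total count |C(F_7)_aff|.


Affine F_7-points: {(0, 1), (0, 5), (1, 4), (2, 6), (3, 4), (4, 6), (6, 1)}; count = 7.

For each of the 49 pairs (x, y) ∈ F_7², evaluate f(x, y) mod 7. Record the zeros.
  x = 0: [0↦3, 1↦0, 2↦6, 3↦2, 4↦4, 5↦0, 6↦6]  zeros at y ∈ {1, 5}
  x = 1: [0↦3, 1↦5, 2↦5, 3↦5, 4↦0, 5↦6, 6↦4]  zeros at y ∈ {4}
  x = 2: [0↦1, 1↦1, 2↦2, 3↦6, 4↦1, 5↦3, 6↦0]  zeros at y ∈ {6}
  x = 3: [0↦4, 1↦2, 2↦4, 3↦5, 4↦0, 5↦5, 6↦1]  zeros at y ∈ {4}
  x = 4: [0↦5, 1↦1, 2↦4, 3↦2, 4↦4, 5↦5, 6↦0]  zeros at y ∈ {6}
  x = 5: [0↦4, 1↦5, 2↦2, 3↦4, 4↦6, 5↦3, 6↦4]  zeros at y ∈ ∅
  x = 6: [0↦1, 1↦0, 2↦5, 3↦4, 4↦6, 5↦6, 6↦6]  zeros at y ∈ {1}
Collecting zeros: affine points = {(0, 1), (0, 5), (1, 4), (2, 6), (3, 4), (4, 6), (6, 1)}.
Total count |C(F_7)_aff| = 7.


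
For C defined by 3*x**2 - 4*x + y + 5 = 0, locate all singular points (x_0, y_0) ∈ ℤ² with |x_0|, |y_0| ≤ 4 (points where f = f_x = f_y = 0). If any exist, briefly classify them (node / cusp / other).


No singular points in the scanned grid; C is smooth there.

Compute partial derivatives:
  f_x = 6*x - 4.
  f_y = 1.
f_y = 1 is a nonzero constant, so f_y never vanishes: no point (x, y) can satisfy f = f_x = f_y = 0. In particular no (x, y) ∈ {−4, ..., 4}² is singular; the curve is smooth.


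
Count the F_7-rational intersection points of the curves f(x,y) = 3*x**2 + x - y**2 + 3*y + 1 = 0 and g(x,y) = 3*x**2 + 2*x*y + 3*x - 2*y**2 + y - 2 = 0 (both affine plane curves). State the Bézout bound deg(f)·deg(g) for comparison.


Common zeros: ∅; count = 0; Bézout bound = 4.

deg(f) = 2, deg(g) = 2, so Bézout bound = 4.
Scan x ∈ F_7. For each x, list the y ∈ F_7 with f(x, y) ≡ 0 and those with g(x, y) ≡ 0 (mod 7); the common zeros in that column are the intersection.
  x = 0: f ≡ 0 at y ∈ ∅; g ≡ 0 at y ∈ ∅; common: ∅.
  x = 1: f ≡ 0 at y ∈ {1, 2}; g ≡ 0 at y ∈ ∅; common: ∅.
  x = 2: f ≡ 0 at y ∈ ∅; g ≡ 0 at y ∈ ∅; common: ∅.
  x = 3: f ≡ 0 at y ∈ {5}; g ≡ 0 at y ∈ ∅; common: ∅.
  x = 4: f ≡ 0 at y ∈ {4, 6}; g ≡ 0 at y ∈ ∅; common: ∅.
  x = 5: f ≡ 0 at y ∈ {4, 6}; g ≡ 0 at y ∈ ∅; common: ∅.
  x = 6: f ≡ 0 at y ∈ {5}; g ≡ 0 at y ∈ ∅; common: ∅.
Collecting: common zeros = ∅, so the count is 0.
Comparison with the Bézout bound: 0 ≤ 4 = deg(f)·deg(g), as expected for curves with no common component (the affine F_7-count falls short of the bound because intersections may lie at infinity, over extension fields, or carry multiplicity).


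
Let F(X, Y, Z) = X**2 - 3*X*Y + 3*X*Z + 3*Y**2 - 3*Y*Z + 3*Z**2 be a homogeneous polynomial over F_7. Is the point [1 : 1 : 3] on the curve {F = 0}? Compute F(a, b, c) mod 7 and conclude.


F(1,1,3) ≡ 0 (mod 7); P is on the curve.

Evaluate F(1, 1, 3) term-by-term (mod 7).
  X**2 ↦ 1·1·1·1 = 1
  -3*X*Y ↦ -3·1·1·1 = -3
  3*X*Z ↦ 3·1·1·3 = 9
  3*Y**2 ↦ 3·1·1·1 = 3
  -3*Y*Z ↦ -3·1·1·3 = -9
  3*Z**2 ↦ 3·1·1·9 = 27
Sum: F(1, 1, 3) = (1) + (-3) + (9) + (3) + (-9) + (27) = 28.
Reducing mod 7: 28 ≡ 0 (mod 7).
Since F(a, b, c) ≡ 0 (mod 7), P lies on the curve.


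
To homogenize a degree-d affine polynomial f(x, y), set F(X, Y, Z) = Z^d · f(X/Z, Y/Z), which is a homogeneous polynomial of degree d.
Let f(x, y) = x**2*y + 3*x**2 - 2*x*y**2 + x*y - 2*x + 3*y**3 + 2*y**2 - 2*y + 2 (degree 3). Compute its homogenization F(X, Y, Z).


F(X, Y, Z) = X**2*Y + 3*X**2*Z - 2*X*Y**2 + X*Y*Z - 2*X*Z**2 + 3*Y**3 + 2*Y**2*Z - 2*Y*Z**2 + 2*Z**3

deg(f) = 3.
Substitute x = X/Z, y = Y/Z into f, then multiply by Z^3.
  monomial 1·x^2·y^1 ↦ 1·X^2·Y^1·Z^0.
  monomial 3·x^2·y^0 ↦ 3·X^2·Y^0·Z^1.
  monomial -2·x^1·y^2 ↦ -2·X^1·Y^2·Z^0.
  monomial 1·x^1·y^1 ↦ 1·X^1·Y^1·Z^1.
  monomial -2·x^1·y^0 ↦ -2·X^1·Y^0·Z^2.
  monomial 3·x^0·y^3 ↦ 3·X^0·Y^3·Z^0.
  monomial 2·x^0·y^2 ↦ 2·X^0·Y^2·Z^1.
  monomial -2·x^0·y^1 ↦ -2·X^0·Y^1·Z^2.
  monomial 2·x^0·y^0 ↦ 2·X^0·Y^0·Z^3.
Collecting: F(X, Y, Z) = X**2*Y + 3*X**2*Z - 2*X*Y**2 + X*Y*Z - 2*X*Z**2 + 3*Y**3 + 2*Y**2*Z - 2*Y*Z**2 + 2*Z**3.


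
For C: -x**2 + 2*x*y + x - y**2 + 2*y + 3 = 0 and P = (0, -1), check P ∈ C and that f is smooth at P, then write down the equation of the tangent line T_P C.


Tangent line at P: -x + 4*y + 4 = 0.

Step 1: f(0, -1) = 0, so P lies on C.
Step 2: partial derivatives
  f_x(x, y) = -2*x + 2*y + 1, f_y(x, y) = 2*x - 2*y + 2.
  f_x(P) = -1, f_y(P) = 4 (gradient nonzero, so P is smooth).
Step 3: tangent line at P: -1·(x − 0) + 4·(y − -1) = 0.
Expanding: -x + 4*y + 4 = 0.


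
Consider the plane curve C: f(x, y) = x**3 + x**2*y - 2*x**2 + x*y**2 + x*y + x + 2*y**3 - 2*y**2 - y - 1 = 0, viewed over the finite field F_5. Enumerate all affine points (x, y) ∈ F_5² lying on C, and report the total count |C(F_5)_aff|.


Affine F_5-points: {(0, 2), (1, 4), (2, 3), (3, 1), (4, 0)}; count = 5.

For each of the 25 pairs (x, y) ∈ F_5², evaluate f(x, y) mod 5. Record the zeros.
  x = 0: [0↦4, 1↦3, 2↦0, 3↦2, 4↦1]  zeros at y ∈ {2}
  x = 1: [0↦4, 1↦1, 2↦3, 3↦2, 4↦0]  zeros at y ∈ {4}
  x = 2: [0↦1, 1↦3, 2↦2, 3↦0, 4↦4]  zeros at y ∈ {3}
  x = 3: [0↦1, 1↦0, 2↦3, 3↦2, 4↦4]  zeros at y ∈ {1}
  x = 4: [0↦0, 1↦3, 2↦2, 3↦4, 4↦1]  zeros at y ∈ {0}
Collecting zeros: affine points = {(0, 2), (1, 4), (2, 3), (3, 1), (4, 0)}.
Total count |C(F_5)_aff| = 5.


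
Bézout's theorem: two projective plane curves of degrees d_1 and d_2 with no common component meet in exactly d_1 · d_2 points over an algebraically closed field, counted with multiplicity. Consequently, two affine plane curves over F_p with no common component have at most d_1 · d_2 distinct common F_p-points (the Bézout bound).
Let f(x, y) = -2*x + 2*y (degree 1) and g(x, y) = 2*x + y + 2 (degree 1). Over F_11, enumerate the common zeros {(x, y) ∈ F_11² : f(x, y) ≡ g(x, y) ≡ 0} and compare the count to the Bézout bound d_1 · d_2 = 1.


Common zeros: {(3, 3)}; count = 1; Bézout bound = 1.

deg(f) = 1, deg(g) = 1, so Bézout bound = 1.
Scan x ∈ F_11. For each x, list the y ∈ F_11 with f(x, y) ≡ 0 and those with g(x, y) ≡ 0 (mod 11); the common zeros in that column are the intersection.
  x = 0: f ≡ 0 at y ∈ {0}; g ≡ 0 at y ∈ {9}; common: ∅.
  x = 1: f ≡ 0 at y ∈ {1}; g ≡ 0 at y ∈ {7}; common: ∅.
  x = 2: f ≡ 0 at y ∈ {2}; g ≡ 0 at y ∈ {5}; common: ∅.
  x = 3: f ≡ 0 at y ∈ {3}; g ≡ 0 at y ∈ {3}; common: {3}.
  x = 4: f ≡ 0 at y ∈ {4}; g ≡ 0 at y ∈ {1}; common: ∅.
  x = 5: f ≡ 0 at y ∈ {5}; g ≡ 0 at y ∈ {10}; common: ∅.
  x = 6: f ≡ 0 at y ∈ {6}; g ≡ 0 at y ∈ {8}; common: ∅.
  x = 7: f ≡ 0 at y ∈ {7}; g ≡ 0 at y ∈ {6}; common: ∅.
  x = 8: f ≡ 0 at y ∈ {8}; g ≡ 0 at y ∈ {4}; common: ∅.
  x = 9: f ≡ 0 at y ∈ {9}; g ≡ 0 at y ∈ {2}; common: ∅.
  x = 10: f ≡ 0 at y ∈ {10}; g ≡ 0 at y ∈ {0}; common: ∅.
Collecting: common zeros = {(3, 3)}, so the count is 1.
Comparison with the Bézout bound: 1 ≤ 1 = deg(f)·deg(g), as expected for curves with no common component (the bound is attained).


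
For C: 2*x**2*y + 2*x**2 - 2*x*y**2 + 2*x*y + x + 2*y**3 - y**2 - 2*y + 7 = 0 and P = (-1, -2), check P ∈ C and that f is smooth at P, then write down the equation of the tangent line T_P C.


Tangent line at P: -7*x + 18*y + 29 = 0.

Step 1: f(-1, -2) = 0, so P lies on C.
Step 2: partial derivatives
  f_x(x, y) = 4*x*y + 4*x - 2*y**2 + 2*y + 1, f_y(x, y) = 2*x**2 - 4*x*y + 2*x + 6*y**2 - 2*y - 2.
  f_x(P) = -7, f_y(P) = 18 (gradient nonzero, so P is smooth).
Step 3: tangent line at P: -7·(x − -1) + 18·(y − -2) = 0.
Expanding: -7*x + 18*y + 29 = 0.


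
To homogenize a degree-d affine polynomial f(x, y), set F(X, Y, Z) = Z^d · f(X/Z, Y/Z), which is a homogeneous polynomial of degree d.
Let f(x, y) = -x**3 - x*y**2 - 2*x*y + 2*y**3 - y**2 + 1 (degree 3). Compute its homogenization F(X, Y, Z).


F(X, Y, Z) = -X**3 - X*Y**2 - 2*X*Y*Z + 2*Y**3 - Y**2*Z + Z**3

deg(f) = 3.
Substitute x = X/Z, y = Y/Z into f, then multiply by Z^3.
  monomial -1·x^3·y^0 ↦ -1·X^3·Y^0·Z^0.
  monomial -1·x^1·y^2 ↦ -1·X^1·Y^2·Z^0.
  monomial -2·x^1·y^1 ↦ -2·X^1·Y^1·Z^1.
  monomial 2·x^0·y^3 ↦ 2·X^0·Y^3·Z^0.
  monomial -1·x^0·y^2 ↦ -1·X^0·Y^2·Z^1.
  monomial 1·x^0·y^0 ↦ 1·X^0·Y^0·Z^3.
Collecting: F(X, Y, Z) = -X**3 - X*Y**2 - 2*X*Y*Z + 2*Y**3 - Y**2*Z + Z**3.


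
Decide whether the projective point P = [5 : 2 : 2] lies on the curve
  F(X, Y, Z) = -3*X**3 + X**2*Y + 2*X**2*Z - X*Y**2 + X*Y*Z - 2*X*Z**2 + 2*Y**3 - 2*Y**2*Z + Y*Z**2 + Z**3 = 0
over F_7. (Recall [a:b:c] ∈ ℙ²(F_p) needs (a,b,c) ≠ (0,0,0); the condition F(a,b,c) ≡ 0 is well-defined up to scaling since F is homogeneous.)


F(5,2,2) ≡ 3 (mod 7); P is NOT on the curve.

Evaluate F(5, 2, 2) term-by-term (mod 7).
  -3*X**3 ↦ -3·125·1·1 = -375
  X**2*Y ↦ 1·25·2·1 = 50
  2*X**2*Z ↦ 2·25·1·2 = 100
  -X*Y**2 ↦ -1·5·4·1 = -20
  X*Y*Z ↦ 1·5·2·2 = 20
  -2*X*Z**2 ↦ -2·5·1·4 = -40
  2*Y**3 ↦ 2·1·8·1 = 16
  -2*Y**2*Z ↦ -2·1·4·2 = -16
  Y*Z**2 ↦ 1·1·2·4 = 8
  Z**3 ↦ 1·1·1·8 = 8
Sum: F(5, 2, 2) = (-375) + (50) + (100) + (-20) + (20) + (-40) + (16) + (-16) + (8) + (8) = -249.
Reducing mod 7: -249 ≡ 3 (mod 7).
Since F(a, b, c) ≡ 3 ≠ 0 (mod 7), P does NOT lie on the curve.


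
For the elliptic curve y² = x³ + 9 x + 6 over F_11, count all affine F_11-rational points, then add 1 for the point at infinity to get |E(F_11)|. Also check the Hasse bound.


Affine points = {(1, 4), (1, 7), (3, 4), (3, 7), (5, 0), (6, 1), (6, 10), (7, 4), (7, 7)}; affine count = 9; |E(F_11)| = 10.

Discriminant check: Δ ∝ 4a³ + 27b² = 4·9³ + 27·6² = 4·729 + 27·36 ≡ 5 (mod 11). Nonzero ⇒ E is nonsingular.
For each x ∈ F_11, compute rhs = x³ + 9·x + 6 mod 11, then count y ∈ F_11 with y² ≡ rhs.
  x = 0: rhs = 6, matching y values: none (0 points).
  x = 1: rhs = 5, matching y values: 4, 7 (2 points).
  x = 2: rhs = 10, matching y values: none (0 points).
  x = 3: rhs = 5, matching y values: 4, 7 (2 points).
  x = 4: rhs = 7, matching y values: none (0 points).
  x = 5: rhs = 0, matching y values: 0 (1 points).
  x = 6: rhs = 1, matching y values: 1, 10 (2 points).
  x = 7: rhs = 5, matching y values: 4, 7 (2 points).
  x = 8: rhs = 7, matching y values: none (0 points).
  x = 9: rhs = 2, matching y values: none (0 points).
  x = 10: rhs = 7, matching y values: none (0 points).
Total affine count: 9.
Full point count |E(F_11)| = 9 + 1 = 10.
Hasse bound: |10 − (11+1)| = |-2| = 2 ≤ 2√11 ≈ 6.6332 ✓.


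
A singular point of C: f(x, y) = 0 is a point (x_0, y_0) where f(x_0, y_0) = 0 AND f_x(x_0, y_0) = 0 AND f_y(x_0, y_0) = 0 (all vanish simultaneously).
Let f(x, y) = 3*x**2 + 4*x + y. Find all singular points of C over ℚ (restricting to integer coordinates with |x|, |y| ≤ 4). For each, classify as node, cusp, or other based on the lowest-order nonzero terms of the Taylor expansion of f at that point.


No singular points in the scanned grid; C is smooth there.

Compute partial derivatives:
  f_x = 6*x + 4.
  f_y = 1.
f_y = 1 is a nonzero constant, so f_y never vanishes: no point (x, y) can satisfy f = f_x = f_y = 0. In particular no (x, y) ∈ {−4, ..., 4}² is singular; the curve is smooth.


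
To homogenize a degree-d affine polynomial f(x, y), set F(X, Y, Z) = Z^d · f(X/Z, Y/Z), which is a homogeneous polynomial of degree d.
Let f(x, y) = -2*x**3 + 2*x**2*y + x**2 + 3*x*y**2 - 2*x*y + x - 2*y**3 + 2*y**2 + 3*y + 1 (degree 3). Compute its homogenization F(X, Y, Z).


F(X, Y, Z) = -2*X**3 + 2*X**2*Y + X**2*Z + 3*X*Y**2 - 2*X*Y*Z + X*Z**2 - 2*Y**3 + 2*Y**2*Z + 3*Y*Z**2 + Z**3

deg(f) = 3.
Substitute x = X/Z, y = Y/Z into f, then multiply by Z^3.
  monomial -2·x^3·y^0 ↦ -2·X^3·Y^0·Z^0.
  monomial 2·x^2·y^1 ↦ 2·X^2·Y^1·Z^0.
  monomial 1·x^2·y^0 ↦ 1·X^2·Y^0·Z^1.
  monomial 3·x^1·y^2 ↦ 3·X^1·Y^2·Z^0.
  monomial -2·x^1·y^1 ↦ -2·X^1·Y^1·Z^1.
  monomial 1·x^1·y^0 ↦ 1·X^1·Y^0·Z^2.
  monomial -2·x^0·y^3 ↦ -2·X^0·Y^3·Z^0.
  monomial 2·x^0·y^2 ↦ 2·X^0·Y^2·Z^1.
  monomial 3·x^0·y^1 ↦ 3·X^0·Y^1·Z^2.
  monomial 1·x^0·y^0 ↦ 1·X^0·Y^0·Z^3.
Collecting: F(X, Y, Z) = -2*X**3 + 2*X**2*Y + X**2*Z + 3*X*Y**2 - 2*X*Y*Z + X*Z**2 - 2*Y**3 + 2*Y**2*Z + 3*Y*Z**2 + Z**3.
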